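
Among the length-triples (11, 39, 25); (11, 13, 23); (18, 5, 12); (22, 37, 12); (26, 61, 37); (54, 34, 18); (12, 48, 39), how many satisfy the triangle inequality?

(11,25,39): 11+25 ≤ 39 → not valid
(11,13,23): 11+13 > 23 → valid
(5,12,18): 5+12 ≤ 18 → not valid
(12,22,37): 12+22 ≤ 37 → not valid
(26,37,61): 26+37 > 61 → valid
(18,34,54): 18+34 ≤ 54 → not valid
(12,39,48): 12+39 > 48 → valid
3 of the 7 triples form a triangle.

3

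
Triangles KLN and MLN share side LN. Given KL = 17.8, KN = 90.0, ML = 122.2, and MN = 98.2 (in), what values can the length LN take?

From triangle KLN: |17.8 − 90.0| < LN < 17.8 + 90.0, i.e. 72.2 < LN < 107.8.
From triangle MLN: 24.0 < LN < 220.4.
Both must hold, so LN lies in the intersection.

72.2 < LN < 107.8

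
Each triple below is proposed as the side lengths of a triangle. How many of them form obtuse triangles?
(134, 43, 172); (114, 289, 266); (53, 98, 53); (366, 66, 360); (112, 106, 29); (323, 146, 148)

3

(134,43,172): 43²+134² = 19805 < 29584 = 172² → obtuse
(114,289,266): 114²+266² = 83752 > 83521 = 289² → acute
(53,98,53): 53²+53² = 5618 < 9604 = 98² → obtuse
(366,66,360): 66²+360² = 133956 = 366² → right
(112,106,29): 29²+106² = 12077 < 12544 = 112² → obtuse
(323,146,148): 146+148 ≤ 323, not a triangle
3 of the 6 are obtuse.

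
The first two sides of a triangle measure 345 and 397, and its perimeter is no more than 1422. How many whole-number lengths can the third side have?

628

Triangle inequality: 52 < x < 742. Perimeter ≤ 1422 gives x ≤ 1422 − 345 − 397 = 680.
So 52 < x ≤ 680; integers 53 through 680: 628 values.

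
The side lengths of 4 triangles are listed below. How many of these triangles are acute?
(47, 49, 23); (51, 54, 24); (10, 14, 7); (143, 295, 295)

(47,49,23): 23²+47² = 2738 > 2401 = 49² → acute
(51,54,24): 24²+51² = 3177 > 2916 = 54² → acute
(10,14,7): 7²+10² = 149 < 196 = 14² → obtuse
(143,295,295): 143²+295² = 107474 > 87025 = 295² → acute
3 of the 4 are acute.

3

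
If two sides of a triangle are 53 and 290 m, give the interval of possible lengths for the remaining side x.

By the triangle inequality, x must be less than 53 + 290 = 343 and greater than |53 − 290| = 237.

237 < x < 343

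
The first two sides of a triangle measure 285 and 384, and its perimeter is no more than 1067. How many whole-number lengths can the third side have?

299

Triangle inequality: 99 < x < 669. Perimeter ≤ 1067 gives x ≤ 1067 − 285 − 384 = 398.
So 99 < x ≤ 398; integers 100 through 398: 299 values.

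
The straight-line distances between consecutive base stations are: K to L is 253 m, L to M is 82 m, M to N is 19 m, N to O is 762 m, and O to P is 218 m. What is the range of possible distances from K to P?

The maximum is all hops collinear in one direction: 253 + 82 + 19 + 762 + 218 = 1334.
The longest hop is 762; the others sum to 572. Folding the others back against it leaves at least 762 − 572 = 190.

190 ≤ KP ≤ 1334 m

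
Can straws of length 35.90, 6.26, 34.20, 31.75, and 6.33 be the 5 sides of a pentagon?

A pentagon exists iff every side is shorter than the sum of the others — equivalently, the longest side is less than the sum of the rest.
Longest side 35.90 < 78.54 (sum of the remaining 4), so yes.

Yes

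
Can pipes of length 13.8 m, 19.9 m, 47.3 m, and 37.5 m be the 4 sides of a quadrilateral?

Yes

A quadrilateral exists iff every side is shorter than the sum of the others — equivalently, the longest side is less than the sum of the rest.
Longest side 47.3 < 71.2 (sum of the remaining 3), so yes.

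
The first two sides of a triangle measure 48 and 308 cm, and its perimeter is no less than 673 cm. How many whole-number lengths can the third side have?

Triangle inequality: 260 < x < 356. Perimeter ≥ 673 gives x ≥ 673 − 48 − 308 = 317.
So 317 ≤ x < 356; integers 317 through 355: 39 values.

39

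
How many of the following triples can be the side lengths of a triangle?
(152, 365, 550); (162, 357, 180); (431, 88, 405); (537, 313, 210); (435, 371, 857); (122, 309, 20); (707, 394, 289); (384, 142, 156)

1

(152,365,550): 152+365 ≤ 550 → not valid
(162,180,357): 162+180 ≤ 357 → not valid
(88,405,431): 88+405 > 431 → valid
(210,313,537): 210+313 ≤ 537 → not valid
(371,435,857): 371+435 ≤ 857 → not valid
(20,122,309): 20+122 ≤ 309 → not valid
(289,394,707): 289+394 ≤ 707 → not valid
(142,156,384): 142+156 ≤ 384 → not valid
1 of the 8 triples forms a triangle.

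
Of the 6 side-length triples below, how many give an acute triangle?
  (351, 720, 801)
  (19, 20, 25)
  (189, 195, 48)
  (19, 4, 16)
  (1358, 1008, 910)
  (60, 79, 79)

2

(351,720,801): 351²+720² = 641601 = 801² → right
(19,20,25): 19²+20² = 761 > 625 = 25² → acute
(189,195,48): 48²+189² = 38025 = 195² → right
(19,4,16): 4²+16² = 272 < 361 = 19² → obtuse
(1358,1008,910): 910²+1008² = 1844164 = 1358² → right
(60,79,79): 60²+79² = 9841 > 6241 = 79² → acute
2 of the 6 are acute.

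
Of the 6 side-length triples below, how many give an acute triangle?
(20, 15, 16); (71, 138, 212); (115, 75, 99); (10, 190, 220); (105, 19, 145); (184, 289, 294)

(20,15,16): 15²+16² = 481 > 400 = 20² → acute
(71,138,212): 71+138 ≤ 212, not a triangle
(115,75,99): 75²+99² = 15426 > 13225 = 115² → acute
(10,190,220): 10+190 ≤ 220, not a triangle
(105,19,145): 19+105 ≤ 145, not a triangle
(184,289,294): 184²+289² = 117377 > 86436 = 294² → acute
3 of the 6 are acute.

3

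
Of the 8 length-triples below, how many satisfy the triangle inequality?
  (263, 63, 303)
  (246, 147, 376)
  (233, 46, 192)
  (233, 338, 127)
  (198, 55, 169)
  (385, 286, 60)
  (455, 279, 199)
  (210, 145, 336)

(63,263,303): 63+263 > 303 → valid
(147,246,376): 147+246 > 376 → valid
(46,192,233): 46+192 > 233 → valid
(127,233,338): 127+233 > 338 → valid
(55,169,198): 55+169 > 198 → valid
(60,286,385): 60+286 ≤ 385 → not valid
(199,279,455): 199+279 > 455 → valid
(145,210,336): 145+210 > 336 → valid
7 of the 8 triples form a triangle.

7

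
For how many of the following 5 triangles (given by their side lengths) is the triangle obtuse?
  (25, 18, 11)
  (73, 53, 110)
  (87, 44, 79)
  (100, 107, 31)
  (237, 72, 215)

(25,18,11): 11²+18² = 445 < 625 = 25² → obtuse
(73,53,110): 53²+73² = 8138 < 12100 = 110² → obtuse
(87,44,79): 44²+79² = 8177 > 7569 = 87² → acute
(100,107,31): 31²+100² = 10961 < 11449 = 107² → obtuse
(237,72,215): 72²+215² = 51409 < 56169 = 237² → obtuse
4 of the 5 are obtuse.

4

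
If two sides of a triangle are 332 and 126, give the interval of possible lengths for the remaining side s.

By the triangle inequality, s must be less than 332 + 126 = 458 and greater than |332 − 126| = 206.

206 < s < 458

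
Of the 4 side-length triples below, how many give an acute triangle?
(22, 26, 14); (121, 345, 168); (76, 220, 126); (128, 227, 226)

2

(22,26,14): 14²+22² = 680 > 676 = 26² → acute
(121,345,168): 121+168 ≤ 345, not a triangle
(76,220,126): 76+126 ≤ 220, not a triangle
(128,227,226): 128²+226² = 67460 > 51529 = 227² → acute
2 of the 4 are acute.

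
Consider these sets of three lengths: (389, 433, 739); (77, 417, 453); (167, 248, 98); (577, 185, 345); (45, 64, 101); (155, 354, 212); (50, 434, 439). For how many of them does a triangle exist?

6

(389,433,739): 389+433 > 739 → valid
(77,417,453): 77+417 > 453 → valid
(98,167,248): 98+167 > 248 → valid
(185,345,577): 185+345 ≤ 577 → not valid
(45,64,101): 45+64 > 101 → valid
(155,212,354): 155+212 > 354 → valid
(50,434,439): 50+434 > 439 → valid
6 of the 7 triples form a triangle.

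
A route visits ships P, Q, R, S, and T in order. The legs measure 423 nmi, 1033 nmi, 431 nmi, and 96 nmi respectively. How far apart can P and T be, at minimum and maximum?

The maximum is all hops collinear in one direction: 423 + 1033 + 431 + 96 = 1983.
The longest hop is 1033; the others sum to 950. Folding the others back against it leaves at least 1033 − 950 = 83.

83 ≤ PT ≤ 1983 nmi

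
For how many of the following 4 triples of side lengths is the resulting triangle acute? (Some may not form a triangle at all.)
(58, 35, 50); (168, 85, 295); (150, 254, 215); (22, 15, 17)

(58,35,50): 35²+50² = 3725 > 3364 = 58² → acute
(168,85,295): 85+168 ≤ 295, not a triangle
(150,254,215): 150²+215² = 68725 > 64516 = 254² → acute
(22,15,17): 15²+17² = 514 > 484 = 22² → acute
3 of the 4 are acute.

3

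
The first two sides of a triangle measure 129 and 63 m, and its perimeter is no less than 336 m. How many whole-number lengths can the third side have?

48

Triangle inequality: 66 < x < 192. Perimeter ≥ 336 gives x ≥ 336 − 129 − 63 = 144.
So 144 ≤ x < 192; integers 144 through 191: 48 values.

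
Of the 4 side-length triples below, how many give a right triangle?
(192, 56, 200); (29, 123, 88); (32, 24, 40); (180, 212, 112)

(192,56,200): 56²+192² = 40000 = 200² → right
(29,123,88): 29+88 ≤ 123, not a triangle
(32,24,40): 24²+32² = 1600 = 40² → right
(180,212,112): 112²+180² = 44944 = 212² → right
3 of the 4 are right.

3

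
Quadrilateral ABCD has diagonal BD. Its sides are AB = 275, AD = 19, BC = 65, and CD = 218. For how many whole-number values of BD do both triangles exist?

From triangle ABD: 256 < BD < 294.
From triangle CBD: 153 < BD < 283.
Intersection: 256 < BD < 283, so integers 257 through 282: 26 values.

26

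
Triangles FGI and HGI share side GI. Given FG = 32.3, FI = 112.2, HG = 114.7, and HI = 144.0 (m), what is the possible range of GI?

From triangle FGI: |32.3 − 112.2| < GI < 32.3 + 112.2, i.e. 79.9 < GI < 144.5.
From triangle HGI: 29.3 < GI < 258.7.
Both must hold, so GI lies in the intersection.

79.9 < GI < 144.5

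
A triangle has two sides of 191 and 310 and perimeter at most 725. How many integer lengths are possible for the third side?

Triangle inequality: 119 < x < 501. Perimeter ≤ 725 gives x ≤ 725 − 191 − 310 = 224.
So 119 < x ≤ 224; integers 120 through 224: 105 values.

105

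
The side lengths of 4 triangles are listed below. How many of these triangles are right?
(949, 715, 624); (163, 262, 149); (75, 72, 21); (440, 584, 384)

3

(949,715,624): 624²+715² = 900601 = 949² → right
(163,262,149): 149²+163² = 48770 < 68644 = 262² → obtuse
(75,72,21): 21²+72² = 5625 = 75² → right
(440,584,384): 384²+440² = 341056 = 584² → right
3 of the 4 are right.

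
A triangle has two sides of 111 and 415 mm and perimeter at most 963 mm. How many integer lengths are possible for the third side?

133

Triangle inequality: 304 < x < 526. Perimeter ≤ 963 gives x ≤ 963 − 111 − 415 = 437.
So 304 < x ≤ 437; integers 305 through 437: 133 values.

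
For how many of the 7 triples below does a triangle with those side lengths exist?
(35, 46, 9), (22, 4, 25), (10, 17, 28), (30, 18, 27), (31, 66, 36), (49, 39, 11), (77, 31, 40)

4

(9,35,46): 9+35 ≤ 46 → not valid
(4,22,25): 4+22 > 25 → valid
(10,17,28): 10+17 ≤ 28 → not valid
(18,27,30): 18+27 > 30 → valid
(31,36,66): 31+36 > 66 → valid
(11,39,49): 11+39 > 49 → valid
(31,40,77): 31+40 ≤ 77 → not valid
4 of the 7 triples form a triangle.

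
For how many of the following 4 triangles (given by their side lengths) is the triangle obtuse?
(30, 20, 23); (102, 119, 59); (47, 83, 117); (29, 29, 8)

2

(30,20,23): 20²+23² = 929 > 900 = 30² → acute
(102,119,59): 59²+102² = 13885 < 14161 = 119² → obtuse
(47,83,117): 47²+83² = 9098 < 13689 = 117² → obtuse
(29,29,8): 8²+29² = 905 > 841 = 29² → acute
2 of the 4 are obtuse.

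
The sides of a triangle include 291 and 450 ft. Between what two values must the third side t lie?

By the triangle inequality, t must be less than 291 + 450 = 741 and greater than |291 − 450| = 159.

159 < t < 741 (ft)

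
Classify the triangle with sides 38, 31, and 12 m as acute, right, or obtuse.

Compare the square of the longest side to the sum of squares of the other two: 12² + 31² = 1105 < 1444 = 38².

obtuse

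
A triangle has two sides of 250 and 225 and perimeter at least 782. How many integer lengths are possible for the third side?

Triangle inequality: 25 < x < 475. Perimeter ≥ 782 gives x ≥ 782 − 250 − 225 = 307.
So 307 ≤ x < 475; integers 307 through 474: 168 values.

168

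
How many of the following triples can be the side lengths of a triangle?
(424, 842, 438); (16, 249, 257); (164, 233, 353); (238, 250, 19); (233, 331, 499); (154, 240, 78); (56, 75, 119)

(424,438,842): 424+438 > 842 → valid
(16,249,257): 16+249 > 257 → valid
(164,233,353): 164+233 > 353 → valid
(19,238,250): 19+238 > 250 → valid
(233,331,499): 233+331 > 499 → valid
(78,154,240): 78+154 ≤ 240 → not valid
(56,75,119): 56+75 > 119 → valid
6 of the 7 triples form a triangle.

6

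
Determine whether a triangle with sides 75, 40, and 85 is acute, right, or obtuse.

right

Compare the square of the longest side to the sum of squares of the other two: 40² + 75² = 7225 = 85².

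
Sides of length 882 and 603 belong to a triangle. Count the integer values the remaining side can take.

1205

The third side lies in the open interval (279, 1485).
Integers from 280 to 1484 inclusive: 1484 − 280 + 1 = 1205.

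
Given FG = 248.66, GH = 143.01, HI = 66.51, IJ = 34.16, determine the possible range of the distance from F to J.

The maximum is all hops collinear in one direction: 248.66 + 143.01 + 66.51 + 34.16 = 492.34.
The longest hop is 248.66; the others sum to 243.68. Folding the others back against it leaves at least 248.66 − 243.68 = 4.98.

4.98 ≤ FJ ≤ 492.34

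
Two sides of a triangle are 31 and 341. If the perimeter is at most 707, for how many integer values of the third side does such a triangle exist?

Triangle inequality: 310 < x < 372. Perimeter ≤ 707 gives x ≤ 707 − 31 − 341 = 335.
So 310 < x ≤ 335; integers 311 through 335: 25 values.

25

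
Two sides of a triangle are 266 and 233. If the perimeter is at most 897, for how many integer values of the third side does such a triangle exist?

Triangle inequality: 33 < x < 499. Perimeter ≤ 897 gives x ≤ 897 − 266 − 233 = 398.
So 33 < x ≤ 398; integers 34 through 398: 365 values.

365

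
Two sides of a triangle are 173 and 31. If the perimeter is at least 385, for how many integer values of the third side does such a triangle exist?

23

Triangle inequality: 142 < x < 204. Perimeter ≥ 385 gives x ≥ 385 − 173 − 31 = 181.
So 181 ≤ x < 204; integers 181 through 203: 23 values.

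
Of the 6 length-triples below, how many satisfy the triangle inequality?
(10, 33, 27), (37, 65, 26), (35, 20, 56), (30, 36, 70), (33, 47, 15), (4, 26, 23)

3

(10,27,33): 10+27 > 33 → valid
(26,37,65): 26+37 ≤ 65 → not valid
(20,35,56): 20+35 ≤ 56 → not valid
(30,36,70): 30+36 ≤ 70 → not valid
(15,33,47): 15+33 > 47 → valid
(4,23,26): 4+23 > 26 → valid
3 of the 6 triples form a triangle.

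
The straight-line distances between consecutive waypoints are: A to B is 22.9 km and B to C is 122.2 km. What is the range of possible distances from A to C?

99.3 ≤ AC ≤ 145.1 km

By the triangle inequality, |22.9 − 122.2| ≤ AC ≤ 22.9 + 122.2.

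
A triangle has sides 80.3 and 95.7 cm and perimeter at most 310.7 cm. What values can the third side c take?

15.4 < c ≤ 134.7 cm

Triangle inequality alone gives 15.4 < c < 176.0.
The perimeter condition gives c ≤ 310.7 − 80.3 − 95.7 = 134.7.
Intersecting the two: 15.4 < c ≤ 134.7.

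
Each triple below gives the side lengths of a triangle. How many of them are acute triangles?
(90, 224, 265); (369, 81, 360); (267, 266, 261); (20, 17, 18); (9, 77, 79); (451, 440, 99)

(90,224,265): 90²+224² = 58276 < 70225 = 265² → obtuse
(369,81,360): 81²+360² = 136161 = 369² → right
(267,266,261): 261²+266² = 138877 > 71289 = 267² → acute
(20,17,18): 17²+18² = 613 > 400 = 20² → acute
(9,77,79): 9²+77² = 6010 < 6241 = 79² → obtuse
(451,440,99): 99²+440² = 203401 = 451² → right
2 of the 6 are acute.

2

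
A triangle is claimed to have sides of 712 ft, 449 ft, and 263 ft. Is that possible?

No

The two shorter sides sum to 712, exactly equal to the longest side 712.
That gives only a degenerate (flat) triangle — the inequality must be strict.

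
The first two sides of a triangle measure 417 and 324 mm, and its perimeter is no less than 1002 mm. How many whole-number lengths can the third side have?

Triangle inequality: 93 < x < 741. Perimeter ≥ 1002 gives x ≥ 1002 − 417 − 324 = 261.
So 261 ≤ x < 741; integers 261 through 740: 480 values.

480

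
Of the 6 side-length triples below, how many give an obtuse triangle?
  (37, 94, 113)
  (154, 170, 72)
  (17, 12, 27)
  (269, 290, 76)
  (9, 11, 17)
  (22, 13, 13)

(37,94,113): 37²+94² = 10205 < 12769 = 113² → obtuse
(154,170,72): 72²+154² = 28900 = 170² → right
(17,12,27): 12²+17² = 433 < 729 = 27² → obtuse
(269,290,76): 76²+269² = 78137 < 84100 = 290² → obtuse
(9,11,17): 9²+11² = 202 < 289 = 17² → obtuse
(22,13,13): 13²+13² = 338 < 484 = 22² → obtuse
5 of the 6 are obtuse.

5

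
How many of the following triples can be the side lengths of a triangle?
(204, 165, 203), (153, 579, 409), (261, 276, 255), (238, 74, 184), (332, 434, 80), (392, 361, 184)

4

(165,203,204): 165+203 > 204 → valid
(153,409,579): 153+409 ≤ 579 → not valid
(255,261,276): 255+261 > 276 → valid
(74,184,238): 74+184 > 238 → valid
(80,332,434): 80+332 ≤ 434 → not valid
(184,361,392): 184+361 > 392 → valid
4 of the 6 triples form a triangle.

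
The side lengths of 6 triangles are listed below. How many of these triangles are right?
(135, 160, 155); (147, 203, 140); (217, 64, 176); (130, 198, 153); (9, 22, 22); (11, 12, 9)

1

(135,160,155): 135²+155² = 42250 > 25600 = 160² → acute
(147,203,140): 140²+147² = 41209 = 203² → right
(217,64,176): 64²+176² = 35072 < 47089 = 217² → obtuse
(130,198,153): 130²+153² = 40309 > 39204 = 198² → acute
(9,22,22): 9²+22² = 565 > 484 = 22² → acute
(11,12,9): 9²+11² = 202 > 144 = 12² → acute
1 of the 6 is right.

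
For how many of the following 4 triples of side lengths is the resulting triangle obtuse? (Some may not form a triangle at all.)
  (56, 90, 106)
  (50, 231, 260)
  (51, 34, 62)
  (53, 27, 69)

3

(56,90,106): 56²+90² = 11236 = 106² → right
(50,231,260): 50²+231² = 55861 < 67600 = 260² → obtuse
(51,34,62): 34²+51² = 3757 < 3844 = 62² → obtuse
(53,27,69): 27²+53² = 3538 < 4761 = 69² → obtuse
3 of the 4 are obtuse.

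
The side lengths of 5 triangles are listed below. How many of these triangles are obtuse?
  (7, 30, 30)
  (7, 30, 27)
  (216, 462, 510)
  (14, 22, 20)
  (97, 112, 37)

(7,30,30): 7²+30² = 949 > 900 = 30² → acute
(7,30,27): 7²+27² = 778 < 900 = 30² → obtuse
(216,462,510): 216²+462² = 260100 = 510² → right
(14,22,20): 14²+20² = 596 > 484 = 22² → acute
(97,112,37): 37²+97² = 10778 < 12544 = 112² → obtuse
2 of the 5 are obtuse.

2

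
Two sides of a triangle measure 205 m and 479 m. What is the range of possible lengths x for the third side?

274 < x < 684

By the triangle inequality, x must be less than 205 + 479 = 684 and greater than |205 − 479| = 274.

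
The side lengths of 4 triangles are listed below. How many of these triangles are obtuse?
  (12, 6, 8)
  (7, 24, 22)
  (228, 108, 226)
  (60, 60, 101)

3

(12,6,8): 6²+8² = 100 < 144 = 12² → obtuse
(7,24,22): 7²+22² = 533 < 576 = 24² → obtuse
(228,108,226): 108²+226² = 62740 > 51984 = 228² → acute
(60,60,101): 60²+60² = 7200 < 10201 = 101² → obtuse
3 of the 4 are obtuse.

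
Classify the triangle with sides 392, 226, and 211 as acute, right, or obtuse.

obtuse

Compare the square of the longest side to the sum of squares of the other two: 211² + 226² = 95597 < 153664 = 392².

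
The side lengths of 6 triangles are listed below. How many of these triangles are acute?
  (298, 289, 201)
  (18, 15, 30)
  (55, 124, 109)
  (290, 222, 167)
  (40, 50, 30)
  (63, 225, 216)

1

(298,289,201): 201²+289² = 123922 > 88804 = 298² → acute
(18,15,30): 15²+18² = 549 < 900 = 30² → obtuse
(55,124,109): 55²+109² = 14906 < 15376 = 124² → obtuse
(290,222,167): 167²+222² = 77173 < 84100 = 290² → obtuse
(40,50,30): 30²+40² = 2500 = 50² → right
(63,225,216): 63²+216² = 50625 = 225² → right
1 of the 6 is acute.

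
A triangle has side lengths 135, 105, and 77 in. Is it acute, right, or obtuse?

Compare the square of the longest side to the sum of squares of the other two: 77² + 105² = 16954 < 18225 = 135².

obtuse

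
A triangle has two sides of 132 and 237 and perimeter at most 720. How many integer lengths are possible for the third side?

246

Triangle inequality: 105 < x < 369. Perimeter ≤ 720 gives x ≤ 720 − 132 − 237 = 351.
So 105 < x ≤ 351; integers 106 through 351: 246 values.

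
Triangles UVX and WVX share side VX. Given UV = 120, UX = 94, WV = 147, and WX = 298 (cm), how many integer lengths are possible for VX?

From triangle UVX: 26 < VX < 214.
From triangle WVX: 151 < VX < 445.
Intersection: 151 < VX < 214, so integers 152 through 213: 62 values.

62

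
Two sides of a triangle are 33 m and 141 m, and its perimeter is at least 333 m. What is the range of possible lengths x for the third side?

159 ≤ x < 174

Triangle inequality alone gives 108 < x < 174.
The perimeter condition gives x ≥ 333 − 33 − 141 = 159.
Intersecting the two: 159 ≤ x < 174.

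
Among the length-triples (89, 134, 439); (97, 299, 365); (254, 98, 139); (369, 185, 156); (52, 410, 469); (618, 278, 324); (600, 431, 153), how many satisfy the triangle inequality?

1

(89,134,439): 89+134 ≤ 439 → not valid
(97,299,365): 97+299 > 365 → valid
(98,139,254): 98+139 ≤ 254 → not valid
(156,185,369): 156+185 ≤ 369 → not valid
(52,410,469): 52+410 ≤ 469 → not valid
(278,324,618): 278+324 ≤ 618 → not valid
(153,431,600): 153+431 ≤ 600 → not valid
1 of the 7 triples forms a triangle.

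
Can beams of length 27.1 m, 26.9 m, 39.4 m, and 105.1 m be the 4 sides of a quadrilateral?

For a quadrilateral, each side must be shorter than the sum of the others.
Here the longest side is 105.1, but the remaining 3 sides sum to only 93.4.

No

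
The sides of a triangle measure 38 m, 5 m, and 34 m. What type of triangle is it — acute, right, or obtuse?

obtuse

Compare the square of the longest side to the sum of squares of the other two: 5² + 34² = 1181 < 1444 = 38².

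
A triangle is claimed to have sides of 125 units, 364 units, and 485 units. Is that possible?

Yes

The longest side is 485, and the other two sum to 489.
Since 489 > 485, the triangle inequality holds.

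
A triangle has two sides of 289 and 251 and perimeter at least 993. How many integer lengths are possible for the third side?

Triangle inequality: 38 < x < 540. Perimeter ≥ 993 gives x ≥ 993 − 289 − 251 = 453.
So 453 ≤ x < 540; integers 453 through 539: 87 values.

87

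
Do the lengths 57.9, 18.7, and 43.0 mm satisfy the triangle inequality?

The longest side is 57.9, and the other two sum to 61.7.
Since 61.7 > 57.9, the triangle inequality holds.

Yes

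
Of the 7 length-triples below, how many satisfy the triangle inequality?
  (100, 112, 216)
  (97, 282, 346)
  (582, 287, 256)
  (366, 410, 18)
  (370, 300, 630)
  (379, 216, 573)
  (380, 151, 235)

4

(100,112,216): 100+112 ≤ 216 → not valid
(97,282,346): 97+282 > 346 → valid
(256,287,582): 256+287 ≤ 582 → not valid
(18,366,410): 18+366 ≤ 410 → not valid
(300,370,630): 300+370 > 630 → valid
(216,379,573): 216+379 > 573 → valid
(151,235,380): 151+235 > 380 → valid
4 of the 7 triples form a triangle.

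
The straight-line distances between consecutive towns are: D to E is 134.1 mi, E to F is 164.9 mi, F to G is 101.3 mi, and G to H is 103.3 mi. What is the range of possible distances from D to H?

The maximum is all hops collinear in one direction: 134.1 + 164.9 + 101.3 + 103.3 = 503.6.
The longest hop is 164.9; the others sum to 338.7. Since 164.9 ≤ 338.7, the path can fold back on itself completely, so the minimum distance is 0.

0 ≤ DH ≤ 503.6 mi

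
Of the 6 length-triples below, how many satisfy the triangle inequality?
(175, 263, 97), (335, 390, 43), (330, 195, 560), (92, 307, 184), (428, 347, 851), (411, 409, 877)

1

(97,175,263): 97+175 > 263 → valid
(43,335,390): 43+335 ≤ 390 → not valid
(195,330,560): 195+330 ≤ 560 → not valid
(92,184,307): 92+184 ≤ 307 → not valid
(347,428,851): 347+428 ≤ 851 → not valid
(409,411,877): 409+411 ≤ 877 → not valid
1 of the 6 triples forms a triangle.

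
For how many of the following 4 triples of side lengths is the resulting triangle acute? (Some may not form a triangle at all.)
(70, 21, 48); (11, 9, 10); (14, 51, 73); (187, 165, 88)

1

(70,21,48): 21+48 ≤ 70, not a triangle
(11,9,10): 9²+10² = 181 > 121 = 11² → acute
(14,51,73): 14+51 ≤ 73, not a triangle
(187,165,88): 88²+165² = 34969 = 187² → right
1 of the 4 is acute.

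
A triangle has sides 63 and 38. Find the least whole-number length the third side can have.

The third side must be strictly greater than |63 − 38| = 25.
The smallest integer above 25 is 26.

26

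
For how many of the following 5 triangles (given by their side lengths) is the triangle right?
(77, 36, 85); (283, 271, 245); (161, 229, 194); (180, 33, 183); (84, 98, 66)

2

(77,36,85): 36²+77² = 7225 = 85² → right
(283,271,245): 245²+271² = 133466 > 80089 = 283² → acute
(161,229,194): 161²+194² = 63557 > 52441 = 229² → acute
(180,33,183): 33²+180² = 33489 = 183² → right
(84,98,66): 66²+84² = 11412 > 9604 = 98² → acute
2 of the 5 are right.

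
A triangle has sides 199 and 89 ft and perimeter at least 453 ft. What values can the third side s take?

Triangle inequality alone gives 110 < s < 288.
The perimeter condition gives s ≥ 453 − 199 − 89 = 165.
Intersecting the two: 165 ≤ s < 288.

165 ≤ s < 288 ft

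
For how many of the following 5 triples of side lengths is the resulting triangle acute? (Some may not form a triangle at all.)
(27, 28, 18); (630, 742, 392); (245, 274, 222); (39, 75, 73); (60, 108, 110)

4

(27,28,18): 18²+27² = 1053 > 784 = 28² → acute
(630,742,392): 392²+630² = 550564 = 742² → right
(245,274,222): 222²+245² = 109309 > 75076 = 274² → acute
(39,75,73): 39²+73² = 6850 > 5625 = 75² → acute
(60,108,110): 60²+108² = 15264 > 12100 = 110² → acute
4 of the 5 are acute.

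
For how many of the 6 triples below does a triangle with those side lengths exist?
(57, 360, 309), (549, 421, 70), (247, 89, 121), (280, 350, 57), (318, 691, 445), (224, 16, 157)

(57,309,360): 57+309 > 360 → valid
(70,421,549): 70+421 ≤ 549 → not valid
(89,121,247): 89+121 ≤ 247 → not valid
(57,280,350): 57+280 ≤ 350 → not valid
(318,445,691): 318+445 > 691 → valid
(16,157,224): 16+157 ≤ 224 → not valid
2 of the 6 triples form a triangle.

2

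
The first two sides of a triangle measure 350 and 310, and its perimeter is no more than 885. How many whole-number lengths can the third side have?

Triangle inequality: 40 < x < 660. Perimeter ≤ 885 gives x ≤ 885 − 350 − 310 = 225.
So 40 < x ≤ 225; integers 41 through 225: 185 values.

185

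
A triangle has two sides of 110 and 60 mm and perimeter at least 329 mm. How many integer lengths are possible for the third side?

11

Triangle inequality: 50 < x < 170. Perimeter ≥ 329 gives x ≥ 329 − 110 − 60 = 159.
So 159 ≤ x < 170; integers 159 through 169: 11 values.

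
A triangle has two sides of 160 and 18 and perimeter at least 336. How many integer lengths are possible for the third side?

20

Triangle inequality: 142 < x < 178. Perimeter ≥ 336 gives x ≥ 336 − 160 − 18 = 158.
So 158 ≤ x < 178; integers 158 through 177: 20 values.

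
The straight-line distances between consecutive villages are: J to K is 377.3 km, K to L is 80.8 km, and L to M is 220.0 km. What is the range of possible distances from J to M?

The maximum is all hops collinear in one direction: 377.3 + 80.8 + 220.0 = 678.1.
The longest hop is 377.3; the others sum to 300.8. Folding the others back against it leaves at least 377.3 − 300.8 = 76.5.

76.5 ≤ JM ≤ 678.1 km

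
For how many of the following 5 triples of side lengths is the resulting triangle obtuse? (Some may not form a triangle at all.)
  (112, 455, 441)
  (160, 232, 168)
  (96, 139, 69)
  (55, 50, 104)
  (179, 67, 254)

2

(112,455,441): 112²+441² = 207025 = 455² → right
(160,232,168): 160²+168² = 53824 = 232² → right
(96,139,69): 69²+96² = 13977 < 19321 = 139² → obtuse
(55,50,104): 50²+55² = 5525 < 10816 = 104² → obtuse
(179,67,254): 67+179 ≤ 254, not a triangle
2 of the 5 are obtuse.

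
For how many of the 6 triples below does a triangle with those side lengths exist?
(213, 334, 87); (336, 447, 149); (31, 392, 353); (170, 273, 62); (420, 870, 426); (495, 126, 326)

1

(87,213,334): 87+213 ≤ 334 → not valid
(149,336,447): 149+336 > 447 → valid
(31,353,392): 31+353 ≤ 392 → not valid
(62,170,273): 62+170 ≤ 273 → not valid
(420,426,870): 420+426 ≤ 870 → not valid
(126,326,495): 126+326 ≤ 495 → not valid
1 of the 6 triples forms a triangle.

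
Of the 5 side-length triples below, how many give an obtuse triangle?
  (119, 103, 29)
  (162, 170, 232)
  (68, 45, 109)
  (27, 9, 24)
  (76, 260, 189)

(119,103,29): 29²+103² = 11450 < 14161 = 119² → obtuse
(162,170,232): 162²+170² = 55144 > 53824 = 232² → acute
(68,45,109): 45²+68² = 6649 < 11881 = 109² → obtuse
(27,9,24): 9²+24² = 657 < 729 = 27² → obtuse
(76,260,189): 76²+189² = 41497 < 67600 = 260² → obtuse
4 of the 5 are obtuse.

4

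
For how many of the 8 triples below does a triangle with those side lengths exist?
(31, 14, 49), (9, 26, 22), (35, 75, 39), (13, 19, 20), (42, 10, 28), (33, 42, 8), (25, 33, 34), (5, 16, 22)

3

(14,31,49): 14+31 ≤ 49 → not valid
(9,22,26): 9+22 > 26 → valid
(35,39,75): 35+39 ≤ 75 → not valid
(13,19,20): 13+19 > 20 → valid
(10,28,42): 10+28 ≤ 42 → not valid
(8,33,42): 8+33 ≤ 42 → not valid
(25,33,34): 25+33 > 34 → valid
(5,16,22): 5+16 ≤ 22 → not valid
3 of the 8 triples form a triangle.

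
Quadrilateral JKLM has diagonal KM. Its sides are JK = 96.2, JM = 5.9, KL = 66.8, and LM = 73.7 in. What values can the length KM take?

90.3 < KM < 102.1

From triangle JKM: |96.2 − 5.9| < KM < 96.2 + 5.9, i.e. 90.3 < KM < 102.1.
From triangle LKM: 6.9 < KM < 140.5.
Both must hold, so KM lies in the intersection.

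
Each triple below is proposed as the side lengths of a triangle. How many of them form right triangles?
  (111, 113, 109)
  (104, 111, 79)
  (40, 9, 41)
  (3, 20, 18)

(111,113,109): 109²+111² = 24202 > 12769 = 113² → acute
(104,111,79): 79²+104² = 17057 > 12321 = 111² → acute
(40,9,41): 9²+40² = 1681 = 41² → right
(3,20,18): 3²+18² = 333 < 400 = 20² → obtuse
1 of the 4 is right.

1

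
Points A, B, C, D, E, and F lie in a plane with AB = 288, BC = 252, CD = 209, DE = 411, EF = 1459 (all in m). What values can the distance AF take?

The maximum is all hops collinear in one direction: 288 + 252 + 209 + 411 + 1459 = 2619.
The longest hop is 1459; the others sum to 1160. Folding the others back against it leaves at least 1459 − 1160 = 299.

299 ≤ AF ≤ 2619 m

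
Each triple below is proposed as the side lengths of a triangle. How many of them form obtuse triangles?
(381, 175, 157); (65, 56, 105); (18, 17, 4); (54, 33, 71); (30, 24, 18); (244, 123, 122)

(381,175,157): 157+175 ≤ 381, not a triangle
(65,56,105): 56²+65² = 7361 < 11025 = 105² → obtuse
(18,17,4): 4²+17² = 305 < 324 = 18² → obtuse
(54,33,71): 33²+54² = 4005 < 5041 = 71² → obtuse
(30,24,18): 18²+24² = 900 = 30² → right
(244,123,122): 122²+123² = 30013 < 59536 = 244² → obtuse
4 of the 6 are obtuse.

4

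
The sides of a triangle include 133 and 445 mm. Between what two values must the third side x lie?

312 < x < 578

By the triangle inequality, x must be less than 133 + 445 = 578 and greater than |133 − 445| = 312.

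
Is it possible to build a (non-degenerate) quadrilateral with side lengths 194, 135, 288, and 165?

Yes

A quadrilateral exists iff every side is shorter than the sum of the others — equivalently, the longest side is less than the sum of the rest.
Longest side 288 < 494 (sum of the remaining 3), so yes.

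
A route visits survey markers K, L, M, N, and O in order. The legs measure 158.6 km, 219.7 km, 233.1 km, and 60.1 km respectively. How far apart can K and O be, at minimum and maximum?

0 ≤ KO ≤ 671.5 km

The maximum is all hops collinear in one direction: 158.6 + 219.7 + 233.1 + 60.1 = 671.5.
The longest hop is 233.1; the others sum to 438.4. Since 233.1 ≤ 438.4, the path can fold back on itself completely, so the minimum distance is 0.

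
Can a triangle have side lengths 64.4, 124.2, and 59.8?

No

The two shorter sides sum to 124.2, exactly equal to the longest side 124.2.
That gives only a degenerate (flat) triangle — the inequality must be strict.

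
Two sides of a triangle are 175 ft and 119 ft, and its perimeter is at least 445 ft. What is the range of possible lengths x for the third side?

Triangle inequality alone gives 56 < x < 294.
The perimeter condition gives x ≥ 445 − 175 − 119 = 151.
Intersecting the two: 151 ≤ x < 294.

151 ≤ x < 294 ft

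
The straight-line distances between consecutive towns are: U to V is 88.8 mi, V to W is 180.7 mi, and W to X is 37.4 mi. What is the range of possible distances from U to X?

The maximum is all hops collinear in one direction: 88.8 + 180.7 + 37.4 = 306.9.
The longest hop is 180.7; the others sum to 126.2. Folding the others back against it leaves at least 180.7 − 126.2 = 54.5.

54.5 ≤ UX ≤ 306.9 mi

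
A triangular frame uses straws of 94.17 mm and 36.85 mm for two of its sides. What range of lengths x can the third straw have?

By the triangle inequality, x must be less than 94.17 + 36.85 = 131.02 and greater than |94.17 − 36.85| = 57.32.

57.32 < x < 131.02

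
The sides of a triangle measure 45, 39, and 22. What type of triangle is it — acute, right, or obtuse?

Compare the square of the longest side to the sum of squares of the other two: 22² + 39² = 2005 < 2025 = 45².

obtuse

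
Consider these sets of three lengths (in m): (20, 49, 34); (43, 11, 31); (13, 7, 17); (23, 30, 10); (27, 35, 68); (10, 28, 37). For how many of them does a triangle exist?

(20,34,49): 20+34 > 49 → valid
(11,31,43): 11+31 ≤ 43 → not valid
(7,13,17): 7+13 > 17 → valid
(10,23,30): 10+23 > 30 → valid
(27,35,68): 27+35 ≤ 68 → not valid
(10,28,37): 10+28 > 37 → valid
4 of the 6 triples form a triangle.

4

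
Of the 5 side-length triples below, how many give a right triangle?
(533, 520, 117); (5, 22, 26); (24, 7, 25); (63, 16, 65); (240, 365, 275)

(533,520,117): 117²+520² = 284089 = 533² → right
(5,22,26): 5²+22² = 509 < 676 = 26² → obtuse
(24,7,25): 7²+24² = 625 = 25² → right
(63,16,65): 16²+63² = 4225 = 65² → right
(240,365,275): 240²+275² = 133225 = 365² → right
4 of the 5 are right.

4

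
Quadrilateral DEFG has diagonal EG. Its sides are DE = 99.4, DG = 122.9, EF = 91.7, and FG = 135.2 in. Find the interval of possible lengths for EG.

From triangle DEG: |99.4 − 122.9| < EG < 99.4 + 122.9, i.e. 23.5 < EG < 222.3.
From triangle FEG: 43.5 < EG < 226.9.
Both must hold, so EG lies in the intersection.

43.5 < EG < 222.3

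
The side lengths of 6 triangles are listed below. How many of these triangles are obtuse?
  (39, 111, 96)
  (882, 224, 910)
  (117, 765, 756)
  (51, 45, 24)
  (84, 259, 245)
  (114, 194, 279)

(39,111,96): 39²+96² = 10737 < 12321 = 111² → obtuse
(882,224,910): 224²+882² = 828100 = 910² → right
(117,765,756): 117²+756² = 585225 = 765² → right
(51,45,24): 24²+45² = 2601 = 51² → right
(84,259,245): 84²+245² = 67081 = 259² → right
(114,194,279): 114²+194² = 50632 < 77841 = 279² → obtuse
2 of the 6 are obtuse.

2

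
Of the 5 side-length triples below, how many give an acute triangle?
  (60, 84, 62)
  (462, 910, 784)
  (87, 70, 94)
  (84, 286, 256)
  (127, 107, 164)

3

(60,84,62): 60²+62² = 7444 > 7056 = 84² → acute
(462,910,784): 462²+784² = 828100 = 910² → right
(87,70,94): 70²+87² = 12469 > 8836 = 94² → acute
(84,286,256): 84²+256² = 72592 < 81796 = 286² → obtuse
(127,107,164): 107²+127² = 27578 > 26896 = 164² → acute
3 of the 5 are acute.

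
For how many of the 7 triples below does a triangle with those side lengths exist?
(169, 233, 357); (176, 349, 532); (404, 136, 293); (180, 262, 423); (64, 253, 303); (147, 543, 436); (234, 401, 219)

6

(169,233,357): 169+233 > 357 → valid
(176,349,532): 176+349 ≤ 532 → not valid
(136,293,404): 136+293 > 404 → valid
(180,262,423): 180+262 > 423 → valid
(64,253,303): 64+253 > 303 → valid
(147,436,543): 147+436 > 543 → valid
(219,234,401): 219+234 > 401 → valid
6 of the 7 triples form a triangle.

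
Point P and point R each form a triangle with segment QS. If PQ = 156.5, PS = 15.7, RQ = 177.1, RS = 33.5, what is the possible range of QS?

143.6 < QS < 172.2

From triangle PQS: |156.5 − 15.7| < QS < 156.5 + 15.7, i.e. 140.8 < QS < 172.2.
From triangle RQS: 143.6 < QS < 210.6.
Both must hold, so QS lies in the intersection.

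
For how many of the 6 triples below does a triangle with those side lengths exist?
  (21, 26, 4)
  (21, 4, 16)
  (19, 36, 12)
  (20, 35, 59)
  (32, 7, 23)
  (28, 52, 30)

(4,21,26): 4+21 ≤ 26 → not valid
(4,16,21): 4+16 ≤ 21 → not valid
(12,19,36): 12+19 ≤ 36 → not valid
(20,35,59): 20+35 ≤ 59 → not valid
(7,23,32): 7+23 ≤ 32 → not valid
(28,30,52): 28+30 > 52 → valid
1 of the 6 triples forms a triangle.

1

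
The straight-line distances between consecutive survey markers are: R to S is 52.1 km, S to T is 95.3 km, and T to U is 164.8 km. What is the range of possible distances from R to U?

The maximum is all hops collinear in one direction: 52.1 + 95.3 + 164.8 = 312.2.
The longest hop is 164.8; the others sum to 147.4. Folding the others back against it leaves at least 164.8 − 147.4 = 17.4.

17.4 ≤ RU ≤ 312.2 km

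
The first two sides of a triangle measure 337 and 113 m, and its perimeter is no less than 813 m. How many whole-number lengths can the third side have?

87

Triangle inequality: 224 < x < 450. Perimeter ≥ 813 gives x ≥ 813 − 337 − 113 = 363.
So 363 ≤ x < 450; integers 363 through 449: 87 values.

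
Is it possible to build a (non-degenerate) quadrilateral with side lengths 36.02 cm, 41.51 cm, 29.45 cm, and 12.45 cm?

A quadrilateral exists iff every side is shorter than the sum of the others — equivalently, the longest side is less than the sum of the rest.
Longest side 41.51 < 77.92 (sum of the remaining 3), so yes.

Yes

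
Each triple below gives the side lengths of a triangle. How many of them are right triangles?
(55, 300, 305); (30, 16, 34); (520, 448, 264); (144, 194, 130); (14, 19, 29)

(55,300,305): 55²+300² = 93025 = 305² → right
(30,16,34): 16²+30² = 1156 = 34² → right
(520,448,264): 264²+448² = 270400 = 520² → right
(144,194,130): 130²+144² = 37636 = 194² → right
(14,19,29): 14²+19² = 557 < 841 = 29² → obtuse
4 of the 5 are right.

4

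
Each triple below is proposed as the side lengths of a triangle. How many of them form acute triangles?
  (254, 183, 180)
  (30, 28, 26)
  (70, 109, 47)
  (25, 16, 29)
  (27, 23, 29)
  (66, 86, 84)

(254,183,180): 180²+183² = 65889 > 64516 = 254² → acute
(30,28,26): 26²+28² = 1460 > 900 = 30² → acute
(70,109,47): 47²+70² = 7109 < 11881 = 109² → obtuse
(25,16,29): 16²+25² = 881 > 841 = 29² → acute
(27,23,29): 23²+27² = 1258 > 841 = 29² → acute
(66,86,84): 66²+84² = 11412 > 7396 = 86² → acute
5 of the 6 are acute.

5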